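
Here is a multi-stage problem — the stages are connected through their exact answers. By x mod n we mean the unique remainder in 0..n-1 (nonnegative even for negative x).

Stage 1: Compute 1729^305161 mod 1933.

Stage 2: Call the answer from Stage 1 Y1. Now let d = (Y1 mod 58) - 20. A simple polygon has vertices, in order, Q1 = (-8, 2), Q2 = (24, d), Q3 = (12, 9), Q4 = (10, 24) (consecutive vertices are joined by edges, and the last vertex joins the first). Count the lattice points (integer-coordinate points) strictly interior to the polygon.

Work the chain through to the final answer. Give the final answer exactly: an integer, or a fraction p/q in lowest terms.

Stage 1: squarings mod 1933: 1729^1=1729, 1729^2=1023, 1729^4=776, 1729^8=1013, 1729^16=1679, 1729^32=727, 1729^64=820, 1729^128=1649, 1729^256=1403, 1729^512=615, 1729^1024=1290, 1729^2048=1720, 1729^4096=910, 1729^8192=776, 1729^16384=1013, 1729^32768=1679, 1729^65536=727, 1729^131072=820, 1729^262144=1649; 1729^305161 = 1729^1 * 1729^8 * 1729^2048 * 1729^8192 * 1729^32768 * 1729^262144 = 1584 (mod 1933); answer 1584
Stage 2: Y1 = 1584; d = -2; cross terms: (-8*-2 - 24*2)=-32, (24*9 - 12*-2)=240, (12*24 - 10*9)=198, (10*2 - -8*24)=212; twice the area = |618| = 618; area = 309; boundary points = 4 + 1 + 1 + 2 = 8; strictly interior points = area - boundary/2 + 1 = 306; answer 306

306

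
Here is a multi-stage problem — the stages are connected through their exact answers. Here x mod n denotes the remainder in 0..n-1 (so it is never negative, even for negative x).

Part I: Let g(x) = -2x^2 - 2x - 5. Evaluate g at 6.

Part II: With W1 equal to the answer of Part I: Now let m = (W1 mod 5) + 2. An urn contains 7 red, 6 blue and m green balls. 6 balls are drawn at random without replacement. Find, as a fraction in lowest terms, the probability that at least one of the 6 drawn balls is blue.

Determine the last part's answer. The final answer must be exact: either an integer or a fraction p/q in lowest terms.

Part I: -2*(6)^2 - 2*(6)^1 - 5 = (-72) + (-12) + (-5) = -89; answer -89
Part II: W1 = -89; m = 3; total draws C(16,6) = 8008; complement C(10,6) = 210; favorable 8008 - 210 = 7798; P = 557/572; answer 557/572

557/572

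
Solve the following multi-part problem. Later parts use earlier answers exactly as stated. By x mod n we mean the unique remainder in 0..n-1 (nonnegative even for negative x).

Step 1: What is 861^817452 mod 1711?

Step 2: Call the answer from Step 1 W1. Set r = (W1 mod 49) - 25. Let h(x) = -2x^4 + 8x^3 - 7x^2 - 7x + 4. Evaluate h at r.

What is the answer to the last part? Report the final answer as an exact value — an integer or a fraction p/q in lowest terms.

-465986

Step 1: squarings mod 1711: 861^1=861, 861^2=458, 861^4=1022, 861^8=774, 861^16=226, 861^32=1457, 861^64=1209, 861^128=487, 861^256=1051, 861^512=1006, 861^1024=835, 861^2048=848, 861^4096=484, 861^8192=1560, 861^16384=558, 861^32768=1673, 861^65536=1444, 861^131072=1138, 861^262144=1528, 861^524288=980; 861^817452 = 861^4 * 861^8 * 861^32 * 861^256 * 861^2048 * 861^4096 * 861^8192 * 861^16384 * 861^262144 * 861^524288 = 886 (mod 1711); answer 886
Step 2: W1 = 886; r = -21; -2*(-21)^4 + 8*(-21)^3 - 7*(-21)^2 - 7*(-21)^1 + 4 = (-388962) + (-74088) + (-3087) + (147) + (4) = -465986; answer -465986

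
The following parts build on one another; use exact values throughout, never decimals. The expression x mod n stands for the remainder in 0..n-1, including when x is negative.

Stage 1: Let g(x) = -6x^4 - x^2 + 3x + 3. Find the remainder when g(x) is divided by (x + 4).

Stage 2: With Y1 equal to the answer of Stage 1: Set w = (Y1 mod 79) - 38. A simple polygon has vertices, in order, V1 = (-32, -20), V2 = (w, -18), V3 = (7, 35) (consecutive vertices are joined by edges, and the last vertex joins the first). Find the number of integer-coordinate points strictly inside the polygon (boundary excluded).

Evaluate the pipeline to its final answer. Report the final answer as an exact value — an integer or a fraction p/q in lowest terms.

318

Stage 1: remainder = value at the root: -6*(-4)^4 - 1*(-4)^2 + 3*(-4)^1 + 3 = (-1536) + (-16) + (-12) + (3) = -1561; answer -1561
Stage 2: Y1 = -1561; w = -19; cross terms: (-32*-18 - -19*-20)=196, (-19*35 - 7*-18)=-539, (7*-20 - -32*35)=980; twice the area = |637| = 637; area = 637/2; boundary points = 1 + 1 + 1 = 3; strictly interior points = area - boundary/2 + 1 = 318; answer 318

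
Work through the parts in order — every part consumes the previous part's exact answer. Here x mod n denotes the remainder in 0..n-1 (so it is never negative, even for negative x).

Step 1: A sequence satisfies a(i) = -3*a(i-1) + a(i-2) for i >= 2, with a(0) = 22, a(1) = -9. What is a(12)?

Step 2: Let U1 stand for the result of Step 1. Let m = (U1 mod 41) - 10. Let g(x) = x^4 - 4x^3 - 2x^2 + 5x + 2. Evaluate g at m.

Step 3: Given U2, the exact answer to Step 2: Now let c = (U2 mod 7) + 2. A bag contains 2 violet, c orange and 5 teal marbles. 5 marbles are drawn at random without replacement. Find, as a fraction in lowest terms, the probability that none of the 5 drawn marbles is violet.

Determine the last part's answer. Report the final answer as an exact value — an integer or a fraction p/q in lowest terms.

3/11

Step 1: a(2) = -3*(-9) + 1*(22) = 49; iterating: a(2)=49, a(3)=-156, a(4)=517, a(5)=-1707, a(6)=5638, a(7)=-18621, a(8)=61501, a(9)=-203124, a(10)=670873, a(11)=-2215743, a(12)=7318102; answer 7318102
Step 2: U1 = 7318102; m = 2; 1*(2)^4 - 4*(2)^3 - 2*(2)^2 + 5*(2)^1 + 2 = (16) + (-32) + (-8) + (10) + (2) = -12; answer -12
Step 3: U2 = -12; c = 4; total draws C(11,5) = 462; favorable C(9,5) = 126; P = 3/11; answer 3/11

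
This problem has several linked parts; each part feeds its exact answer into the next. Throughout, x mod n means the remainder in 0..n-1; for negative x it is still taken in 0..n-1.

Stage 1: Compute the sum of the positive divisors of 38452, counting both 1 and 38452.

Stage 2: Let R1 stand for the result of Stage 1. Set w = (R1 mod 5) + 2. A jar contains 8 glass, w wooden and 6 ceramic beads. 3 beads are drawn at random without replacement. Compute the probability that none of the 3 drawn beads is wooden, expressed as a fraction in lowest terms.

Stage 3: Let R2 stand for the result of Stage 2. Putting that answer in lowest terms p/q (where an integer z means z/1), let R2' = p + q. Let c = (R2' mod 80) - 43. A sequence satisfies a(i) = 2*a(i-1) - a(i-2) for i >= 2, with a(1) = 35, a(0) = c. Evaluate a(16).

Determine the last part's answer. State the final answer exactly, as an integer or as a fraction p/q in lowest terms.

410

Stage 1: 38452 = 2^2 * 9613; sigma = (1 + 2 + 4) * (1 + 9613) = 7 * 9614 = 67298; answer 67298
Stage 2: R1 = 67298; w = 5; total draws C(19,3) = 969; favorable C(14,3) = 364; P = 364/969; answer 364/969
Stage 3: R2 = 364/969; threaded value p + q = 1333; c = 10; a(2) = 2*(35) - 1*(10) = 60; iterating: a(2)=60, a(3)=85, a(4)=110, a(5)=135, a(6)=160, a(7)=185, a(8)=210, a(9)=235, a(10)=260, a(11)=285, a(12)=310, a(13)=335, a(14)=360, a(15)=385, a(16)=410; answer 410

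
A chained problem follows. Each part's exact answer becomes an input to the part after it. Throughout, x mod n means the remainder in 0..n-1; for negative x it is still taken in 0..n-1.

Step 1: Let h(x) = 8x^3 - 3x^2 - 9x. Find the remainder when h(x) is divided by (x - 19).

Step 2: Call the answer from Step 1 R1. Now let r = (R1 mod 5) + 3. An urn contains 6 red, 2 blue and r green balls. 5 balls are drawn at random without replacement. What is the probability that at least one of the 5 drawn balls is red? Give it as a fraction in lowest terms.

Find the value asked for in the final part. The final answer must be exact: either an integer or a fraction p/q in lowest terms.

Step 1: remainder = value at the root: 8*(19)^3 - 3*(19)^2 - 9*(19)^1 = (54872) + (-1083) + (-171) = 53618; answer 53618
Step 2: R1 = 53618; r = 6; total draws C(14,5) = 2002; complement C(8,5) = 56; favorable 2002 - 56 = 1946; P = 139/143; answer 139/143

139/143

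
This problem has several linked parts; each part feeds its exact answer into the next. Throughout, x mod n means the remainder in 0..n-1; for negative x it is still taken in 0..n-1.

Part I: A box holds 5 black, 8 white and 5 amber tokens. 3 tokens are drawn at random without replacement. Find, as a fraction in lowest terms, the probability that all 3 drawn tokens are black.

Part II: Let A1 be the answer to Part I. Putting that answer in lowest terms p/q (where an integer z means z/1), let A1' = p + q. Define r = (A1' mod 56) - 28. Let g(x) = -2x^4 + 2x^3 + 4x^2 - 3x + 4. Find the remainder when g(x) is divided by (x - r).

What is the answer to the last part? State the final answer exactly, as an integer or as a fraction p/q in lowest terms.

Part I: total draws C(18,3) = 816; favorable C(5,3) = 10; P = 5/408; answer 5/408
Part II: A1 = 5/408; threaded value p + q = 413; r = -7; remainder = value at the root: -2*(-7)^4 + 2*(-7)^3 + 4*(-7)^2 - 3*(-7)^1 + 4 = (-4802) + (-686) + (196) + (21) + (4) = -5267; answer -5267

-5267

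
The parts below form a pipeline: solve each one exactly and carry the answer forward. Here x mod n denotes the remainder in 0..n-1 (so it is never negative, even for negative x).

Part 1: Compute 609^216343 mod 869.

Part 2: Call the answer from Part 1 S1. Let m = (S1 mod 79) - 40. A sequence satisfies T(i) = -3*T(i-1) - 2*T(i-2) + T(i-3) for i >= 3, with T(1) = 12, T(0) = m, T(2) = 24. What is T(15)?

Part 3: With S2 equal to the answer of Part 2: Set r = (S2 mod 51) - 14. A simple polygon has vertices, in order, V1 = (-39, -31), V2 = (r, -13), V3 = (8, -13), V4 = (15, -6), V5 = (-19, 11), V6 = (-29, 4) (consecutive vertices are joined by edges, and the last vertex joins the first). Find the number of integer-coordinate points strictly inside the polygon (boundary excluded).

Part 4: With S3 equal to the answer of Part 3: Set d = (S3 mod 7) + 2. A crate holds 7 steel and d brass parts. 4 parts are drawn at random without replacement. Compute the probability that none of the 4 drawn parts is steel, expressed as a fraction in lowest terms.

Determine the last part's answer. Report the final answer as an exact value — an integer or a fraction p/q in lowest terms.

3/143

Part 1: squarings mod 869: 609^1=609, 609^2=687, 609^4=102, 609^8=845, 609^16=576, 609^32=687, 609^64=102, 609^128=845, 609^256=576, 609^512=687, 609^1024=102, 609^2048=845, 609^4096=576, 609^8192=687, 609^16384=102, 609^32768=845, 609^65536=576, 609^131072=687; 609^216343 = 609^1 * 609^2 * 609^4 * 609^16 * 609^256 * 609^1024 * 609^2048 * 609^16384 * 609^65536 * 609^131072 = 372 (mod 869); answer 372
Part 2: S1 = 372; m = 16; T(3) = -3*(24) - 2*(12) + 1*(16) = -80; iterating: T(3)=-80, T(4)=204, T(5)=-428, T(6)=796, T(7)=-1328, T(8)=1964, T(9)=-2440, T(10)=2064, T(11)=652, T(12)=-8524, T(13)=26332, T(14)=-61296, T(15)=122700; answer 122700
Part 3: S2 = 122700; r = 31; cross terms: (-39*-13 - 31*-31)=1468, (31*-13 - 8*-13)=-299, (8*-6 - 15*-13)=147, (15*11 - -19*-6)=51, (-19*4 - -29*11)=243, (-29*-31 - -39*4)=1055; twice the area = |2665| = 2665; area = 2665/2; boundary points = 2 + 23 + 7 + 17 + 1 + 5 = 55; strictly interior points = area - boundary/2 + 1 = 1306; answer 1306
Part 4: S3 = 1306; d = 6; total draws C(13,4) = 715; favorable C(6,4) = 15; P = 3/143; answer 3/143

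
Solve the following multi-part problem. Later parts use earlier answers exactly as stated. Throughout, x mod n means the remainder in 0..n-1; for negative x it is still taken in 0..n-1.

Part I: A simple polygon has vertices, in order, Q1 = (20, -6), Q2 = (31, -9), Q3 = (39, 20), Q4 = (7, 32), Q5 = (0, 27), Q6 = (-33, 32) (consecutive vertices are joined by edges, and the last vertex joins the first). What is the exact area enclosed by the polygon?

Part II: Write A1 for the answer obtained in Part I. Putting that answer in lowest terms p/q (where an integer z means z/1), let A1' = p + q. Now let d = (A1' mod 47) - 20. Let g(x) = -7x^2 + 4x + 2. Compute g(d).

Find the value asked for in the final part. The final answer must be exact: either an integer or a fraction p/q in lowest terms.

Part I: cross terms: (20*-9 - 31*-6)=6, (31*20 - 39*-9)=971, (39*32 - 7*20)=1108, (7*27 - 0*32)=189, (0*32 - -33*27)=891, (-33*-6 - 20*32)=-442; twice the area = |2723| = 2723; area = 2723/2; answer 2723/2
Part II: A1 = 2723/2; threaded value p + q = 2725; d = 26; -7*(26)^2 + 4*(26)^1 + 2 = (-4732) + (104) + (2) = -4626; answer -4626

-4626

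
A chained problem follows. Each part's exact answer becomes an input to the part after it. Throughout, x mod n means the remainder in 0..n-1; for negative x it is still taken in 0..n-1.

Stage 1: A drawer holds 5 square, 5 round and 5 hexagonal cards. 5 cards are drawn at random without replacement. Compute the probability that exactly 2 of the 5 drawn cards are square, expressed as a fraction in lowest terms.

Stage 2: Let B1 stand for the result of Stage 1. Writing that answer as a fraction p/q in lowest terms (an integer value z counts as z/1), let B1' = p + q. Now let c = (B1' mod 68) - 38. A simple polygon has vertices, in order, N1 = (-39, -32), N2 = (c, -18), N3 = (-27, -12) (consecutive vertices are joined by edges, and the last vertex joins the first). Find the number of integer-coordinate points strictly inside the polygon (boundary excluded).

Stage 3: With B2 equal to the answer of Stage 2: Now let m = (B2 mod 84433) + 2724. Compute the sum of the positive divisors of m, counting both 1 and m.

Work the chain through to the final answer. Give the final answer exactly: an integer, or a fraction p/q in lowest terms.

3050

Stage 1: total draws C(15,5) = 3003; favorable C(5,2)*C(10,3) = 1200; P = 400/1001; answer 400/1001
Stage 2: B1 = 400/1001; threaded value p + q = 1401; c = 3; cross terms: (-39*-18 - 3*-32)=798, (3*-12 - -27*-18)=-522, (-27*-32 - -39*-12)=396; twice the area = |672| = 672; area = 336; boundary points = 14 + 6 + 4 = 24; strictly interior points = area - boundary/2 + 1 = 325; answer 325
Stage 3: B2 = 325; m = 3049; 3049 is prime, so its only divisors are 1 and 3049; sigma = 1 + 3049 = 3050; answer 3050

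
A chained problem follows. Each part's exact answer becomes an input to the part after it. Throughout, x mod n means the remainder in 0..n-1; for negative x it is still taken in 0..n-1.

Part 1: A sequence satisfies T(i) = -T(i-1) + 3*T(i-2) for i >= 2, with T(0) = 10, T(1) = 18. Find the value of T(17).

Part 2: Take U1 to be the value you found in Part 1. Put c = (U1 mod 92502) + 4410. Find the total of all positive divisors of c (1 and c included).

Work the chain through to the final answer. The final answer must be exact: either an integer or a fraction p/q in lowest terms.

133920

Part 1: T(2) = -1*(18) + 3*(10) = 12; iterating: T(2)=12, T(3)=42, T(4)=-6, T(5)=132, T(6)=-150, T(7)=546, T(8)=-996, T(9)=2634, T(10)=-5622, T(11)=13524, T(12)=-30390, T(13)=70962, T(14)=-162132, T(15)=375018, T(16)=-861414, T(17)=1986468; answer 1986468
Part 2: U1 = 1986468; c = 48336; 48336 = 2^4 * 3 * 19 * 53; sigma = (1 + 2 + 4 + 8 + 16) * (1 + 3) * (1 + 19) * (1 + 53) = 31 * 4 * 20 * 54 = 133920; answer 133920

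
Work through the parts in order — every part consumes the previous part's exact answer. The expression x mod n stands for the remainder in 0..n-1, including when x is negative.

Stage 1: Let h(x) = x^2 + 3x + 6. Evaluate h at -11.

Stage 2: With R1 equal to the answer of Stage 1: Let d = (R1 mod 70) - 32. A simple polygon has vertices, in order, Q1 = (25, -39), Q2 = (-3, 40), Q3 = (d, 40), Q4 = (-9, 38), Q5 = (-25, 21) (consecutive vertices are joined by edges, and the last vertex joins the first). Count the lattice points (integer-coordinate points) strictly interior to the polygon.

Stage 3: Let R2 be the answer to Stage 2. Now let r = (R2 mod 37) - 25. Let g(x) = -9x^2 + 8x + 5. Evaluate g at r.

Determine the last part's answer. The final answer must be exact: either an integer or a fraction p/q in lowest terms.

-260

Stage 1: 1*(-11)^2 + 3*(-11)^1 + 6 = (121) + (-33) + (6) = 94; answer 94
Stage 2: R1 = 94; d = -8; cross terms: (25*40 - -3*-39)=883, (-3*40 - -8*40)=200, (-8*38 - -9*40)=56, (-9*21 - -25*38)=761, (-25*-39 - 25*21)=450; twice the area = |2350| = 2350; area = 1175; boundary points = 1 + 5 + 1 + 1 + 10 = 18; strictly interior points = area - boundary/2 + 1 = 1167; answer 1167
Stage 3: R2 = 1167; r = -5; -9*(-5)^2 + 8*(-5)^1 + 5 = (-225) + (-40) + (5) = -260; answer -260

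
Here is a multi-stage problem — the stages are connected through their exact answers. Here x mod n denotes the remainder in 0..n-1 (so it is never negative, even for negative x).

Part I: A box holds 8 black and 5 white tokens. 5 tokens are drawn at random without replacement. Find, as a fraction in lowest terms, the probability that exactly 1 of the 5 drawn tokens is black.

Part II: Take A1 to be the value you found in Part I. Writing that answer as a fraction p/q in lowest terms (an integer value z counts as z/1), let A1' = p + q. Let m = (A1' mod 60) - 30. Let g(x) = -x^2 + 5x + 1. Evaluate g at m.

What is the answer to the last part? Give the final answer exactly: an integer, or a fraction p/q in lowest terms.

-643

Part I: total draws C(13,5) = 1287; favorable C(8,1)*C(5,4) = 40; P = 40/1287; answer 40/1287
Part II: A1 = 40/1287; threaded value p + q = 1327; m = -23; -1*(-23)^2 + 5*(-23)^1 + 1 = (-529) + (-115) + (1) = -643; answer -643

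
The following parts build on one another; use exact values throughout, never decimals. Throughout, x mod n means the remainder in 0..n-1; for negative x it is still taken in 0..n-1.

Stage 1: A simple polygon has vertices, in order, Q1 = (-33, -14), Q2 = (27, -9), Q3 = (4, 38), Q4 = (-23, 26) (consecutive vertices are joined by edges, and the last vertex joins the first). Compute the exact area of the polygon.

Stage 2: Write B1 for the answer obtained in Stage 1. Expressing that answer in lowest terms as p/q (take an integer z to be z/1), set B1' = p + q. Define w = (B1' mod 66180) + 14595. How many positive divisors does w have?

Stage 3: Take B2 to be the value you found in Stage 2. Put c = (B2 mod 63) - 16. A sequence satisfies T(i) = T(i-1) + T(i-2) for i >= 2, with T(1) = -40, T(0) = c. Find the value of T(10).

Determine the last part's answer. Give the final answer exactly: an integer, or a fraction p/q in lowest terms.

-1928

Stage 1: cross terms: (-33*-9 - 27*-14)=675, (27*38 - 4*-9)=1062, (4*26 - -23*38)=978, (-23*-14 - -33*26)=1180; twice the area = |3895| = 3895; area = 3895/2; answer 3895/2
Stage 2: B1 = 3895/2; threaded value p + q = 3897; w = 18492; 18492 = 2^2 * 3 * 23 * 67; number of divisors = (2+1) * (1+1) * (1+1) * (1+1) = 24; answer 24
Stage 3: B2 = 24; c = 8; T(2) = 1*(-40) + 1*(8) = -32; iterating: T(2)=-32, T(3)=-72, T(4)=-104, T(5)=-176, T(6)=-280, T(7)=-456, T(8)=-736, T(9)=-1192, T(10)=-1928; answer -1928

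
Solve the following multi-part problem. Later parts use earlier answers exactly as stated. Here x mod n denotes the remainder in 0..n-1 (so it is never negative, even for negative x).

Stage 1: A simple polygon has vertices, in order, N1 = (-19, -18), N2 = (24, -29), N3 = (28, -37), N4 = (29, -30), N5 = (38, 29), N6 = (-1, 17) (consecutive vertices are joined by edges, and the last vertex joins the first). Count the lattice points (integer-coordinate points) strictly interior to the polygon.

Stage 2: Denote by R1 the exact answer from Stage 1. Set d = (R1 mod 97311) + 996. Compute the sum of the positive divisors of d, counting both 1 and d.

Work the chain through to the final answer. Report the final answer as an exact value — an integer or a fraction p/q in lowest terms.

9828

Stage 1: cross terms: (-19*-29 - 24*-18)=983, (24*-37 - 28*-29)=-76, (28*-30 - 29*-37)=233, (29*29 - 38*-30)=1981, (38*17 - -1*29)=675, (-1*-18 - -19*17)=341; twice the area = |4137| = 4137; area = 4137/2; boundary points = 1 + 4 + 1 + 1 + 3 + 1 = 11; strictly interior points = area - boundary/2 + 1 = 2064; answer 2064
Stage 2: R1 = 2064; d = 3060; 3060 = 2^2 * 3^2 * 5 * 17; sigma = (1 + 2 + 4) * (1 + 3 + 9) * (1 + 5) * (1 + 17) = 7 * 13 * 6 * 18 = 9828; answer 9828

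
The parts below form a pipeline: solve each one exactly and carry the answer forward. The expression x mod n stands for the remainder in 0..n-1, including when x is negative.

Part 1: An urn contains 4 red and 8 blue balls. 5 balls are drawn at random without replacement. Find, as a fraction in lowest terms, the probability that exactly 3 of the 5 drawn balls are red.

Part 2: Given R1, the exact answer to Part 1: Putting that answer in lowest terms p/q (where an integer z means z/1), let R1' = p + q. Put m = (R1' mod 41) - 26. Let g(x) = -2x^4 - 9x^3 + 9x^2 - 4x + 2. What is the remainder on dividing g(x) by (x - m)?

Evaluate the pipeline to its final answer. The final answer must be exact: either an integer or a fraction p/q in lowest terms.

Part 1: total draws C(12,5) = 792; favorable C(4,3)*C(8,2) = 112; P = 14/99; answer 14/99
Part 2: R1 = 14/99; threaded value p + q = 113; m = 5; remainder = value at the root: -2*(5)^4 - 9*(5)^3 + 9*(5)^2 - 4*(5)^1 + 2 = (-1250) + (-1125) + (225) + (-20) + (2) = -2168; answer -2168

-2168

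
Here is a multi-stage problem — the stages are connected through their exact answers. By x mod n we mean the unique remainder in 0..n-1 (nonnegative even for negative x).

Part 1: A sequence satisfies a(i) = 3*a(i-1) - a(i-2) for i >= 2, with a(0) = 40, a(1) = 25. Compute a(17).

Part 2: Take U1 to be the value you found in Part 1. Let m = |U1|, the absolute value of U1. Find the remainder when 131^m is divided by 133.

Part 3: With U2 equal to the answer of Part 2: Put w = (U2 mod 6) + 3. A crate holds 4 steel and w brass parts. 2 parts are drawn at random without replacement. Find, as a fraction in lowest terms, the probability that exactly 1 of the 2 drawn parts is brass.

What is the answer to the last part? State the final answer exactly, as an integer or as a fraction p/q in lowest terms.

4/7

Part 1: a(2) = 3*(25) - 1*(40) = 35; iterating: a(2)=35, a(3)=80, a(4)=205, a(5)=535, a(6)=1400, a(7)=3665, a(8)=9595, a(9)=25120, a(10)=65765, a(11)=172175, a(12)=450760, a(13)=1180105, a(14)=3089555, a(15)=8088560, a(16)=21176125, a(17)=55439815; answer 55439815
Part 2: U1 = 55439815; m = 55439815; squarings mod 133: 131^1=131, 131^2=4, 131^4=16, 131^8=123, 131^16=100, 131^32=25, 131^64=93, 131^128=4, 131^256=16, 131^512=123, 131^1024=100, 131^2048=25, 131^4096=93, 131^8192=4, 131^16384=16, 131^32768=123, 131^65536=100, 131^131072=25, 131^262144=93, 131^524288=4, 131^1048576=16, 131^2097152=123, 131^4194304=100, 131^8388608=25, 131^16777216=93, 131^33554432=4; 131^55439815 = 131^1 * 131^2 * 131^4 * 131^64 * 131^128 * 131^256 * 131^4096 * 131^8192 * 131^16384 * 131^32768 * 131^65536 * 131^262144 * 131^524288 * 131^4194304 * 131^16777216 * 131^33554432 = 54 (mod 133); answer 54
Part 3: U2 = 54; w = 3; total draws C(7,2) = 21; favorable C(3,1)*C(4,1) = 12; P = 4/7; answer 4/7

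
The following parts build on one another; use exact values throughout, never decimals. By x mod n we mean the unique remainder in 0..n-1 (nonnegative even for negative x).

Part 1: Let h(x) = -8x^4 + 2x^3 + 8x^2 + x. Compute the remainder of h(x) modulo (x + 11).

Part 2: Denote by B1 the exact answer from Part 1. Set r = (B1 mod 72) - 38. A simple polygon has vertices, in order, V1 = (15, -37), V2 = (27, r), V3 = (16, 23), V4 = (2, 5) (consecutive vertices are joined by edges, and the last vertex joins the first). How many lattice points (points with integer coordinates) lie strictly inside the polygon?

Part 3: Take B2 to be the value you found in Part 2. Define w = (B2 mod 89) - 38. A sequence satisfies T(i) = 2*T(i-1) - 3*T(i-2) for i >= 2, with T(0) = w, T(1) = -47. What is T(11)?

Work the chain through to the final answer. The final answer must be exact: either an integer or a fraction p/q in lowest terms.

Part 1: remainder = value at the root: -8*(-11)^4 + 2*(-11)^3 + 8*(-11)^2 + 1*(-11)^1 = (-117128) + (-2662) + (968) + (-11) = -118833; answer -118833
Part 2: B1 = -118833; r = 1; cross terms: (15*1 - 27*-37)=1014, (27*23 - 16*1)=605, (16*5 - 2*23)=34, (2*-37 - 15*5)=-149; twice the area = |1504| = 1504; area = 752; boundary points = 2 + 11 + 2 + 1 = 16; strictly interior points = area - boundary/2 + 1 = 745; answer 745
Part 3: B2 = 745; w = -5; T(2) = 2*(-47) - 3*(-5) = -79; iterating: T(2)=-79, T(3)=-17, T(4)=203, T(5)=457, T(6)=305, T(7)=-761, T(8)=-2437, T(9)=-2591, T(10)=2129, T(11)=12031; answer 12031

12031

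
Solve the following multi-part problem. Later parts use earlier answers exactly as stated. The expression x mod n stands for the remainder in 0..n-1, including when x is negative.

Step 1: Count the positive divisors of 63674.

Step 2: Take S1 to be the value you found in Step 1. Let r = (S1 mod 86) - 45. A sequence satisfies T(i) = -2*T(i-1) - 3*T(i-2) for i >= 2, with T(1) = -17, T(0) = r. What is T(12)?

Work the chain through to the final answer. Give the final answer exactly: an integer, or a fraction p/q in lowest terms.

Step 1: 63674 = 2 * 13 * 31 * 79; number of divisors = (1+1) * (1+1) * (1+1) * (1+1) = 16; answer 16
Step 2: S1 = 16; r = -29; T(2) = -2*(-17) - 3*(-29) = 121; iterating: T(2)=121, T(3)=-191, T(4)=19, T(5)=535, T(6)=-1127, T(7)=649, T(8)=2083, T(9)=-6113, T(10)=5977, T(11)=6385, T(12)=-30701; answer -30701

-30701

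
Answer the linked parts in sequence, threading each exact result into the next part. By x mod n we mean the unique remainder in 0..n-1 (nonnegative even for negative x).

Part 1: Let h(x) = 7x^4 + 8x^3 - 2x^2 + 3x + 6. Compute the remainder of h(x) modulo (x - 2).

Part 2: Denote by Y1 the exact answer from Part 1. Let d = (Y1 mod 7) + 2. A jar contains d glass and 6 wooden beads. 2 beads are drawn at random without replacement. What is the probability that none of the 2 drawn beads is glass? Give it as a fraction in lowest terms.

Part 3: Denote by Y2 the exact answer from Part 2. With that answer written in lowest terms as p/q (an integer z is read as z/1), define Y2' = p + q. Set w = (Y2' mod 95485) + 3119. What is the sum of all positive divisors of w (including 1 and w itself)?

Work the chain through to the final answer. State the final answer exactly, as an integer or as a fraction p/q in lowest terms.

Part 1: remainder = value at the root: 7*(2)^4 + 8*(2)^3 - 2*(2)^2 + 3*(2)^1 + 6 = (112) + (64) + (-8) + (6) + (6) = 180; answer 180
Part 2: Y1 = 180; d = 7; total draws C(13,2) = 78; favorable C(6,2) = 15; P = 5/26; answer 5/26
Part 3: Y2 = 5/26; threaded value p + q = 31; w = 3150; 3150 = 2 * 3^2 * 5^2 * 7; sigma = (1 + 2) * (1 + 3 + 9) * (1 + 5 + 25) * (1 + 7) = 3 * 13 * 31 * 8 = 9672; answer 9672

9672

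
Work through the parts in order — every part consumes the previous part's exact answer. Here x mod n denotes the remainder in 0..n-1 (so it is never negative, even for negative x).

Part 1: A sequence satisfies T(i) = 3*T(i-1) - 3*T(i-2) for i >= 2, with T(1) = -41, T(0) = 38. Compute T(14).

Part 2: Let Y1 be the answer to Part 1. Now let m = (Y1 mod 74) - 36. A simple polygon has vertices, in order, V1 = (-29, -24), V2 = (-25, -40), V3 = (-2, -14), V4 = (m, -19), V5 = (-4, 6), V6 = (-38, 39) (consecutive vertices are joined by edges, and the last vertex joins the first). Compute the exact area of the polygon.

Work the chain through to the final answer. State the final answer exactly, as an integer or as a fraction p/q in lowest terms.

Part 1: T(2) = 3*(-41) - 3*(38) = -237; iterating: T(2)=-237, T(3)=-588, T(4)=-1053, T(5)=-1395, T(6)=-1026, T(7)=1107, T(8)=6399, T(9)=15876, T(10)=28431, T(11)=37665, T(12)=27702, T(13)=-29889, T(14)=-172773; answer -172773
Part 2: Y1 = -172773; m = -19; cross terms: (-29*-40 - -25*-24)=560, (-25*-14 - -2*-40)=270, (-2*-19 - -19*-14)=-228, (-19*6 - -4*-19)=-190, (-4*39 - -38*6)=72, (-38*-24 - -29*39)=2043; twice the area = |2527| = 2527; area = 2527/2; answer 2527/2

2527/2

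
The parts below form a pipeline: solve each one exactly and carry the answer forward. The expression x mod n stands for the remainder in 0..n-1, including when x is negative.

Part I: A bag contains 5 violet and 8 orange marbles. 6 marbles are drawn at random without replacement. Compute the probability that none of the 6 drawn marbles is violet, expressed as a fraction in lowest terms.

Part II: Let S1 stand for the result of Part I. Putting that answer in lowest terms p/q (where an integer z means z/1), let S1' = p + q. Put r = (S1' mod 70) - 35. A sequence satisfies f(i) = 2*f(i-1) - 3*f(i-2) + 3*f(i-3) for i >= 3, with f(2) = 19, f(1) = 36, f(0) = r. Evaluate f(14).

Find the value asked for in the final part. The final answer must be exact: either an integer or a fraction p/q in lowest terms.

-671

Part I: total draws C(13,6) = 1716; favorable C(8,6) = 28; P = 7/429; answer 7/429
Part II: S1 = 7/429; threaded value p + q = 436; r = -19; f(3) = 2*(19) - 3*(36) + 3*(-19) = -127; iterating: f(3)=-127, f(4)=-203, f(5)=32, f(6)=292, f(7)=-121, f(8)=-1022, f(9)=-805, f(10)=1093, f(11)=1535, f(12)=-2624, f(13)=-6574, f(14)=-671; answer -671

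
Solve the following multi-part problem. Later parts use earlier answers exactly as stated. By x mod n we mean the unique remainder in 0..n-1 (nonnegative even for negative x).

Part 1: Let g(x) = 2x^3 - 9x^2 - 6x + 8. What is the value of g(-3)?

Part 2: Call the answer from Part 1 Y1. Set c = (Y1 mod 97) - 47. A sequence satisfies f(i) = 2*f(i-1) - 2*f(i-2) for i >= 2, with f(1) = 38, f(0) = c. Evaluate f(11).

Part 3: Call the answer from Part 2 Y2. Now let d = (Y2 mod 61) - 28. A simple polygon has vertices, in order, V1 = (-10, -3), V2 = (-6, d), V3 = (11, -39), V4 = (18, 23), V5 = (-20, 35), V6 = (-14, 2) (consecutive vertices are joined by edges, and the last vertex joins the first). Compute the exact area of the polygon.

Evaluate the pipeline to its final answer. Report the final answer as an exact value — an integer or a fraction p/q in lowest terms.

Part 1: 2*(-3)^3 - 9*(-3)^2 - 6*(-3)^1 + 8 = (-54) + (-81) + (18) + (8) = -109; answer -109
Part 2: Y1 = -109; c = 38; f(2) = 2*(38) - 2*(38) = 0; iterating: f(2)=0, f(3)=-76, f(4)=-152, f(5)=-152, f(6)=0, f(7)=304, f(8)=608, f(9)=608, f(10)=0, f(11)=-1216; answer -1216
Part 3: Y2 = -1216; d = -24; cross terms: (-10*-24 - -6*-3)=222, (-6*-39 - 11*-24)=498, (11*23 - 18*-39)=955, (18*35 - -20*23)=1090, (-20*2 - -14*35)=450, (-14*-3 - -10*2)=62; twice the area = |3277| = 3277; area = 3277/2; answer 3277/2

3277/2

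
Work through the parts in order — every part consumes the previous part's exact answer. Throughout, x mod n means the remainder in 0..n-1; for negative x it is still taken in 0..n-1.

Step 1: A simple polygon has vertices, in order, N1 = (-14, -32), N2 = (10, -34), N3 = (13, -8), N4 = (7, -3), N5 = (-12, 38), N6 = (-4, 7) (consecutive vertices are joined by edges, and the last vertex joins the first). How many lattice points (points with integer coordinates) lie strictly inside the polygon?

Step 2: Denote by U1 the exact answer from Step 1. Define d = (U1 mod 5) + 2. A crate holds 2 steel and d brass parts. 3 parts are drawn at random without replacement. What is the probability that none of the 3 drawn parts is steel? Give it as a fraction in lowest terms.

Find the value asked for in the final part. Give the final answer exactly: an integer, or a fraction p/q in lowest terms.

Step 1: cross terms: (-14*-34 - 10*-32)=796, (10*-8 - 13*-34)=362, (13*-3 - 7*-8)=17, (7*38 - -12*-3)=230, (-12*7 - -4*38)=68, (-4*-32 - -14*7)=226; twice the area = |1699| = 1699; area = 1699/2; boundary points = 2 + 1 + 1 + 1 + 1 + 1 = 7; strictly interior points = area - boundary/2 + 1 = 847; answer 847
Step 2: U1 = 847; d = 4; total draws C(6,3) = 20; favorable C(4,3) = 4; P = 1/5; answer 1/5

1/5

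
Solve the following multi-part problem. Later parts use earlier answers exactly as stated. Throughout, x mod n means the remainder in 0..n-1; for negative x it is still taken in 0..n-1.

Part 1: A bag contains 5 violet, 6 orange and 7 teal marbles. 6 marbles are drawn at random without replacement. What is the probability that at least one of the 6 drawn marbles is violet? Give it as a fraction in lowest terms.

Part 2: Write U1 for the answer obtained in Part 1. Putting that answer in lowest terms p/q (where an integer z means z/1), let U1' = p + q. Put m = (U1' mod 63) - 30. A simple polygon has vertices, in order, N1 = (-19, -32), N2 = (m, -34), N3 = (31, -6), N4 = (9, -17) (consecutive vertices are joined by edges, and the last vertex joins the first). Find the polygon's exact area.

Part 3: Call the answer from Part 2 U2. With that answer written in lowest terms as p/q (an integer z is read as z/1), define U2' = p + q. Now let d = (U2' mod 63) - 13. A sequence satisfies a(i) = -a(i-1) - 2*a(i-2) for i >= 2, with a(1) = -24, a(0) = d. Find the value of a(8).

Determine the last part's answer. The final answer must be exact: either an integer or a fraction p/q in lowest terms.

Part 1: total draws C(18,6) = 18564; complement C(13,6) = 1716; favorable 18564 - 1716 = 16848; P = 108/119; answer 108/119
Part 2: U1 = 108/119; threaded value p + q = 227; m = 8; cross terms: (-19*-34 - 8*-32)=902, (8*-6 - 31*-34)=1006, (31*-17 - 9*-6)=-473, (9*-32 - -19*-17)=-611; twice the area = |824| = 824; area = 412; answer 412
Part 3: U2 = 412; threaded value p + q = 413; d = 22; a(2) = -1*(-24) - 2*(22) = -20; iterating: a(2)=-20, a(3)=68, a(4)=-28, a(5)=-108, a(6)=164, a(7)=52, a(8)=-380; answer -380

-380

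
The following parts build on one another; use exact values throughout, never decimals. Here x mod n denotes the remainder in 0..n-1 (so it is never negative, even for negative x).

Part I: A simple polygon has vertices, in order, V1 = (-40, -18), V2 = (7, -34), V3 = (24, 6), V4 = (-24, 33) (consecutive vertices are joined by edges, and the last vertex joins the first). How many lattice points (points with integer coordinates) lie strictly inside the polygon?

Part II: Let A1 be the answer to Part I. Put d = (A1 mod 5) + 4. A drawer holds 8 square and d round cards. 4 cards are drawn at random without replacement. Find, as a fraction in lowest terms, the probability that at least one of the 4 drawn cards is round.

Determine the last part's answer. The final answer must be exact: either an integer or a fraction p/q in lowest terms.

25/26

Part I: cross terms: (-40*-34 - 7*-18)=1486, (7*6 - 24*-34)=858, (24*33 - -24*6)=936, (-24*-18 - -40*33)=1752; twice the area = |5032| = 5032; area = 2516; boundary points = 1 + 1 + 3 + 1 = 6; strictly interior points = area - boundary/2 + 1 = 2514; answer 2514
Part II: A1 = 2514; d = 8; total draws C(16,4) = 1820; complement C(8,4) = 70; favorable 1820 - 70 = 1750; P = 25/26; answer 25/26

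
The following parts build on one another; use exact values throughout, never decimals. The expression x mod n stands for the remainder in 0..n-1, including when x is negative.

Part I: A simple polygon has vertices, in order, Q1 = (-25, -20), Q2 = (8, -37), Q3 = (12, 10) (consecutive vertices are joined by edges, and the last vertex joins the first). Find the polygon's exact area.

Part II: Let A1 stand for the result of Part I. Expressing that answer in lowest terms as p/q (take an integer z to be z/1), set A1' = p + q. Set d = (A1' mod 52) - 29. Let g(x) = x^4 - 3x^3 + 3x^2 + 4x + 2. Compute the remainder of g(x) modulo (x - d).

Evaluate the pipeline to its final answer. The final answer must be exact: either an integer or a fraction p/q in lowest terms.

185122

Part I: cross terms: (-25*-37 - 8*-20)=1085, (8*10 - 12*-37)=524, (12*-20 - -25*10)=10; twice the area = |1619| = 1619; area = 1619/2; answer 1619/2
Part II: A1 = 1619/2; threaded value p + q = 1621; d = -20; remainder = value at the root: 1*(-20)^4 - 3*(-20)^3 + 3*(-20)^2 + 4*(-20)^1 + 2 = (160000) + (24000) + (1200) + (-80) + (2) = 185122; answer 185122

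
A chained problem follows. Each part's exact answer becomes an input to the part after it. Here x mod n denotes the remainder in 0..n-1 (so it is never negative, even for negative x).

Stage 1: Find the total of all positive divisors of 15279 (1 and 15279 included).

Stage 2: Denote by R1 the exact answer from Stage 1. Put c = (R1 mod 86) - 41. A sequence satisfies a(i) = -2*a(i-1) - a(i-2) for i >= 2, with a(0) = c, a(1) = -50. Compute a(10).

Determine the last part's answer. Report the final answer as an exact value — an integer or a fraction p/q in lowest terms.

113

Stage 1: 15279 = 3 * 11 * 463; sigma = (1 + 3) * (1 + 11) * (1 + 463) = 4 * 12 * 464 = 22272; answer 22272
Stage 2: R1 = 22272; c = 43; a(2) = -2*(-50) - 1*(43) = 57; iterating: a(2)=57, a(3)=-64, a(4)=71, a(5)=-78, a(6)=85, a(7)=-92, a(8)=99, a(9)=-106, a(10)=113; answer 113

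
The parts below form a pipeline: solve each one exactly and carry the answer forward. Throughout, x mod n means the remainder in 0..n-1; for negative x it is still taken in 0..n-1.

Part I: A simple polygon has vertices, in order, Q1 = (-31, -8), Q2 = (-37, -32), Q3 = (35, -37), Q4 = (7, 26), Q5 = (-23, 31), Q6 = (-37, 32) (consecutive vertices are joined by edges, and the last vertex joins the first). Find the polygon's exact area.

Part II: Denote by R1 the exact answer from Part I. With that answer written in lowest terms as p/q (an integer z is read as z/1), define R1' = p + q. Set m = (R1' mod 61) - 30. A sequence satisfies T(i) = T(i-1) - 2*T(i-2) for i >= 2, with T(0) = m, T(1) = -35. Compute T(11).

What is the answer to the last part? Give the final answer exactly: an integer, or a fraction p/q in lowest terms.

Part I: cross terms: (-31*-32 - -37*-8)=696, (-37*-37 - 35*-32)=2489, (35*26 - 7*-37)=1169, (7*31 - -23*26)=815, (-23*32 - -37*31)=411, (-37*-8 - -31*32)=1288; twice the area = |6868| = 6868; area = 3434; answer 3434
Part II: R1 = 3434; threaded value p + q = 3435; m = -11; T(2) = 1*(-35) - 2*(-11) = -13; iterating: T(2)=-13, T(3)=57, T(4)=83, T(5)=-31, T(6)=-197, T(7)=-135, T(8)=259, T(9)=529, T(10)=11, T(11)=-1047; answer -1047

-1047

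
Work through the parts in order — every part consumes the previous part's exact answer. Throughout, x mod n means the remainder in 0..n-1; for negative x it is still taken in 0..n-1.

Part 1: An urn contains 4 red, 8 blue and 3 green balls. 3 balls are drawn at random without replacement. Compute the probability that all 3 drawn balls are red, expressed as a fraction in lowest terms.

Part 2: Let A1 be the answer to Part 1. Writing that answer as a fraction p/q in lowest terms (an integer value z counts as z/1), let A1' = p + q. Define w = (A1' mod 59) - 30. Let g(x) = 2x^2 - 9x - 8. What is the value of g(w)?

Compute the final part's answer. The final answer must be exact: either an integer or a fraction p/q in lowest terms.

Part 1: total draws C(15,3) = 455; favorable C(4,3) = 4; P = 4/455; answer 4/455
Part 2: A1 = 4/455; threaded value p + q = 459; w = 16; 2*(16)^2 - 9*(16)^1 - 8 = (512) + (-144) + (-8) = 360; answer 360

360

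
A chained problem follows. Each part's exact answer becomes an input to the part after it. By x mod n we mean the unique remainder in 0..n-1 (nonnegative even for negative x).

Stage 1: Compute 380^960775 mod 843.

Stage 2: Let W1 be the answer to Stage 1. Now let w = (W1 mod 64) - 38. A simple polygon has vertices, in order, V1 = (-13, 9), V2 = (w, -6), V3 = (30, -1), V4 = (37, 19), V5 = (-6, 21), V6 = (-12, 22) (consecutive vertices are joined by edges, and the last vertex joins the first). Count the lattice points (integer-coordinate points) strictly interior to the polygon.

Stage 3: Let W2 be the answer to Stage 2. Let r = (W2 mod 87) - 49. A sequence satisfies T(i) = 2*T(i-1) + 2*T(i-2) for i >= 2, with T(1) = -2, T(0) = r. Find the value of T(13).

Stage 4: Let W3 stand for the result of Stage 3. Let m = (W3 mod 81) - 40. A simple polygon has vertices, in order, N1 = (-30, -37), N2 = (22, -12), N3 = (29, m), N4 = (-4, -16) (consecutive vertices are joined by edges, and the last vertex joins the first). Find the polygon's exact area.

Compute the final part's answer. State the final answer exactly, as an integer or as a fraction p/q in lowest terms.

Stage 1: squarings mod 843: 380^1=380, 380^2=247, 380^4=313, 380^8=181, 380^16=727, 380^32=811, 380^64=181, 380^128=727, 380^256=811, 380^512=181, 380^1024=727, 380^2048=811, 380^4096=181, 380^8192=727, 380^16384=811, 380^32768=181, 380^65536=727, 380^131072=811, 380^262144=181, 380^524288=727; 380^960775 = 380^1 * 380^2 * 380^4 * 380^256 * 380^2048 * 380^8192 * 380^32768 * 380^131072 * 380^262144 * 380^524288 = 38 (mod 843); answer 38
Stage 2: W1 = 38; w = 0; cross terms: (-13*-6 - 0*9)=78, (0*-1 - 30*-6)=180, (30*19 - 37*-1)=607, (37*21 - -6*19)=891, (-6*22 - -12*21)=120, (-12*9 - -13*22)=178; twice the area = |2054| = 2054; area = 1027; boundary points = 1 + 5 + 1 + 1 + 1 + 1 = 10; strictly interior points = area - boundary/2 + 1 = 1023; answer 1023
Stage 3: W2 = 1023; r = 17; T(2) = 2*(-2) + 2*(17) = 30; iterating: T(2)=30, T(3)=56, T(4)=172, T(5)=456, T(6)=1256, T(7)=3424, T(8)=9360, T(9)=25568, T(10)=69856, T(11)=190848, T(12)=521408, T(13)=1424512; answer 1424512
Stage 4: W3 = 1424512; m = 6; cross terms: (-30*-12 - 22*-37)=1174, (22*6 - 29*-12)=480, (29*-16 - -4*6)=-440, (-4*-37 - -30*-16)=-332; twice the area = |882| = 882; area = 441; answer 441

441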